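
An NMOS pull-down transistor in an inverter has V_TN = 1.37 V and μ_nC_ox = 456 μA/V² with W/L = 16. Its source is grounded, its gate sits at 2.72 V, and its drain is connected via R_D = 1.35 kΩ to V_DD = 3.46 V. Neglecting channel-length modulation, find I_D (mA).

I_D = 2.37 mA

V_GS = V_G = 2.72 V, so V_ov = 2.72 − 1.37 = 1.35 V.
k_n = μ_nC_ox · (W/L) = 7.296 mA/V².
Assume saturation: I_D = ½ k_n V_ov² = 0.5 × 7.296 × 1.35² = 6.65 mA, giving V_DS = V_DD − I_D R_D = 3.46 − 6.65 × 1.35 = -5.52 V.
But -5.52 V < V_ov = 1.35 V, so the device is actually in triode.
In triode I_D = k_n[V_ov V_DS − ½ V_DS²] and I_D = (V_DD − V_DS)/R_D. Equating: 4.92 V_DS² − 14.3 V_DS + 3.46 = 0, giving V_DS = 0.266 V (the root below V_ov).
I_D = (3.46 − 0.266) / 1.35 = 2.37 mA.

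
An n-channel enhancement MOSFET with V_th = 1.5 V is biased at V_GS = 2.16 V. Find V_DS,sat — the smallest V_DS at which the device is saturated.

The boundary between triode and saturation is V_DS = V_GS − V_th = V_ov.
V_ov = 2.16 − 1.5 = 0.66 V.

V_DS,sat = 0.660 V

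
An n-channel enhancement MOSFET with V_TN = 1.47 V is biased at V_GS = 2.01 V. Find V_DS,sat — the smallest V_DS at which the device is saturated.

V_DS,sat = 0.540 V

The boundary between triode and saturation is V_DS = V_GS − V_TN = V_ov.
V_ov = 2.01 − 1.47 = 0.54 V.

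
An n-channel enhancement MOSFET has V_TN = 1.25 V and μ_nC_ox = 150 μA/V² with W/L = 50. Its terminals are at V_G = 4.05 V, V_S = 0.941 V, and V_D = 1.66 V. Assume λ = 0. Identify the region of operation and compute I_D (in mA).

Triode; I_D = 8.09 mA

V_GS = V_G − V_S = 4.05 − 0.941 = 3.11 V; V_DS = V_D − V_S = 1.66 − 0.941 = 0.719 V.
k_n = μ_nC_ox · (W/L) = 7.5 mA/V².
V_ov = V_GS − V_TN = 3.11 − 1.25 = 1.86 V.
Since V_DS = 0.719 V < V_ov = 1.86 V, the device is in the triode region.
I_D = k_n [V_ov · V_DS − ½ V_DS²] = 7.5 × [1.86 × 0.719 − 0.5 × 0.719²] = 8.09 mA.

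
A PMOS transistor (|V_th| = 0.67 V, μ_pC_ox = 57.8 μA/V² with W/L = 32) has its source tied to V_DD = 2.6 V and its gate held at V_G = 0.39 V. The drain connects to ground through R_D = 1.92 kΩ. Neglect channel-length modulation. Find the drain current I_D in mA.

I_D = 1.11 mA

V_SG = V_DD − V_G = 2.6 − 0.39 = 2.21 V, so V_ov = 2.21 − 0.67 = 1.54 V.
k_p = μ_pC_ox · (W/L) = 1.85 mA/V².
Assume saturation: I_D = ½ k_p V_ov² = 0.5 × 1.85 × 1.54² = 2.19 mA, giving V_SD = V_DD − I_D R_D = 2.6 − 2.19 × 1.92 = -1.61 V.
But -1.61 V < V_ov = 1.54 V, so the device is actually in triode.
In triode I_D = k_p[V_ov V_SD − ½ V_SD²] and I_D = (V_DD − V_SD)/R_D. Equating: 1.78 V_SD² − 6.469 V_SD + 2.6 = 0, giving V_SD = 0.46 V (the root below V_ov).
I_D = (2.6 − 0.46) / 1.92 = 1.11 mA.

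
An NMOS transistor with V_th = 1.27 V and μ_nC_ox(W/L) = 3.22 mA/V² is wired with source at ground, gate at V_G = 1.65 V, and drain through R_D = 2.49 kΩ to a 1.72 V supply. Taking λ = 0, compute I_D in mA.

V_GS = V_G = 1.65 V, so V_ov = 1.65 − 1.27 = 0.38 V.
Assume saturation: I_D = ½ k_n V_ov² = 0.5 × 3.22 × 0.38² = 0.232 mA, giving V_DS = V_DD − I_D R_D = 1.72 − 0.232 × 2.49 = 1.14 V.
V_DS = 1.14 V ≥ V_ov = 0.38 V, confirming saturation.

I_D = 0.232 mA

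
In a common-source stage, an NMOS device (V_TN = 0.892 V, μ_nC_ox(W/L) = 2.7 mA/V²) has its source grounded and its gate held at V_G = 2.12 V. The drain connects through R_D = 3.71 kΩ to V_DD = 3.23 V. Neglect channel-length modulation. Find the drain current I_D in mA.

I_D = 0.798 mA

V_GS = V_G = 2.12 V, so V_ov = 2.12 − 0.892 = 1.23 V.
Assume saturation: I_D = ½ k_n V_ov² = 0.5 × 2.7 × 1.23² = 2.04 mA, giving V_DS = V_DD − I_D R_D = 3.23 − 2.04 × 3.71 = -4.32 V.
But -4.32 V < V_ov = 1.23 V, so the device is actually in triode.
In triode I_D = k_n[V_ov V_DS − ½ V_DS²] and I_D = (V_DD − V_DS)/R_D. Equating: 5.01 V_DS² − 13.3 V_DS + 3.23 = 0, giving V_DS = 0.27 V (the root below V_ov).
I_D = (3.23 − 0.27) / 3.71 = 0.798 mA.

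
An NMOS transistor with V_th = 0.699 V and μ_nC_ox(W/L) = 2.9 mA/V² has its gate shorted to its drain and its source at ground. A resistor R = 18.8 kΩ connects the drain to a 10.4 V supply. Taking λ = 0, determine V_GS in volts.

V_GS = 1.28 V

With gate tied to drain, V_GS = V_DS ≥ V_GS − V_th, so the device is in saturation.
KCL at the drain: ½ k_n (V_GS − V_th)² = (V_DD − V_GS)/R.
Let x = V_GS − 0.699. Then 27.3 x² + x − 9.701 = 0, giving x = 0.578 V (positive root), so V_GS = 1.28 V.
I_D = (V_DD − V_GS)/R = (10.4 − 1.28) / 18.8 = 0.485 mA.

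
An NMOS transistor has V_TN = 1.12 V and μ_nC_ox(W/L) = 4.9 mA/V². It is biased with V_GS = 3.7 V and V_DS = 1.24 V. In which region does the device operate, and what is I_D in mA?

V_ov = V_GS − V_TN = 3.7 − 1.12 = 2.58 V.
Since V_DS = 1.24 V < V_ov = 2.58 V, the device is in the triode region.
I_D = k_n [V_ov · V_DS − ½ V_DS²] = 4.9 × [2.58 × 1.24 − 0.5 × 1.24²] = 11.9 mA.

Triode; I_D = 11.9 mA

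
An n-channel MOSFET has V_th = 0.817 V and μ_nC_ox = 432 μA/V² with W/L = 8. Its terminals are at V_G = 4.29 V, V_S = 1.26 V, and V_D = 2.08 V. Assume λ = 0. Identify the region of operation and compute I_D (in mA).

V_GS = V_G − V_S = 4.29 − 1.26 = 3.03 V; V_DS = V_D − V_S = 2.08 − 1.26 = 0.82 V.
k_n = μ_nC_ox · (W/L) = 3.456 mA/V².
V_ov = V_GS − V_th = 3.03 − 0.817 = 2.21 V.
Since V_DS = 0.82 V < V_ov = 2.21 V, the device is in the triode region.
I_D = k_n [V_ov · V_DS − ½ V_DS²] = 3.456 × [2.21 × 0.82 − 0.5 × 0.82²] = 5.11 mA.

Triode; I_D = 5.11 mA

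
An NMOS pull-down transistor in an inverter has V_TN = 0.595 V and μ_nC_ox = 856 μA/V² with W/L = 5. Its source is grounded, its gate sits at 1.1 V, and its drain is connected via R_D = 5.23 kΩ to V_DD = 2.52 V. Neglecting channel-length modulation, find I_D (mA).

I_D = 0.430 mA

V_GS = V_G = 1.1 V, so V_ov = 1.1 − 0.595 = 0.505 V.
k_n = μ_nC_ox · (W/L) = 4.28 mA/V².
Assume saturation: I_D = ½ k_n V_ov² = 0.5 × 4.28 × 0.505² = 0.546 mA, giving V_DS = V_DD − I_D R_D = 2.52 − 0.546 × 5.23 = -0.334 V.
But -0.334 V < V_ov = 0.505 V, so the device is actually in triode.
In triode I_D = k_n[V_ov V_DS − ½ V_DS²] and I_D = (V_DD − V_DS)/R_D. Equating: 11.2 V_DS² − 12.3 V_DS + 2.52 = 0, giving V_DS = 0.272 V (the root below V_ov).
I_D = (2.52 − 0.272) / 5.23 = 0.43 mA.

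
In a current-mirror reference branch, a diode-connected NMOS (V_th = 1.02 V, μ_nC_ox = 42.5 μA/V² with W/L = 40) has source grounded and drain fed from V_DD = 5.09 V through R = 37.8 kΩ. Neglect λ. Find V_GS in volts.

With gate tied to drain, V_GS = V_DS ≥ V_GS − V_th, so the device is in saturation.
k_n = μ_nC_ox · (W/L) = 1.7 mA/V².
KCL at the drain: ½ k_n (V_GS − V_th)² = (V_DD − V_GS)/R.
Let x = V_GS − 1.02. Then 32.1 x² + x − 4.07 = 0, giving x = 0.341 V (positive root), so V_GS = 1.36 V.
I_D = (V_DD − V_GS)/R = (5.09 − 1.36) / 37.8 = 0.0987 mA.

V_GS = 1.36 V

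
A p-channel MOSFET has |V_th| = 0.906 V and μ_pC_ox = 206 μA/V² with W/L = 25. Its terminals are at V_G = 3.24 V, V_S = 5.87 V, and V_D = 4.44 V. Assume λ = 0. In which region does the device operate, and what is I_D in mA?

V_SG = V_S − V_G = 5.87 − 3.24 = 2.63 V; V_SD = V_S − V_D = 5.87 − 4.44 = 1.43 V.
k_p = μ_pC_ox · (W/L) = 5.15 mA/V².
V_ov = V_SG − |V_th| = 2.63 − 0.906 = 1.72 V.
Since V_SD = 1.43 V < V_ov = 1.72 V, the device is in the triode region.
I_D = k_p [V_ov · V_SD − ½ V_SD²] = 5.15 × [1.72 × 1.43 − 0.5 × 1.43²] = 7.43 mA.

Triode; I_D = 7.43 mA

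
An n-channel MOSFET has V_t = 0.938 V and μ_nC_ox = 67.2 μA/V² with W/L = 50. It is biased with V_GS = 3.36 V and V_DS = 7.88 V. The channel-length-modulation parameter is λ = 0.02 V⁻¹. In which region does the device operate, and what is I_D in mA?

Saturation; I_D = 11.4 mA

k_n = μ_nC_ox · (W/L) = 3.36 mA/V².
V_ov = V_GS − V_t = 3.36 − 0.938 = 2.42 V.
Since V_DS = 7.88 V ≥ V_ov = 2.42 V, the device is in saturation.
I_D = ½ k_n V_ov² (1 + λ V_DS) = 0.5 × 3.36 × 2.42² × (1 + 0.02 × 7.88) = 11.4 mA.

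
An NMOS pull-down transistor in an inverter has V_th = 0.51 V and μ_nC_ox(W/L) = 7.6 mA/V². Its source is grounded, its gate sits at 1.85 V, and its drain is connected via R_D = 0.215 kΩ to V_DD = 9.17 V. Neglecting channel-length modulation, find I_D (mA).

V_GS = V_G = 1.85 V, so V_ov = 1.85 − 0.51 = 1.34 V.
Assume saturation: I_D = ½ k_n V_ov² = 0.5 × 7.6 × 1.34² = 6.82 mA, giving V_DS = V_DD − I_D R_D = 9.17 − 6.82 × 0.215 = 7.7 V.
V_DS = 7.7 V ≥ V_ov = 1.34 V, confirming saturation.

I_D = 6.82 mA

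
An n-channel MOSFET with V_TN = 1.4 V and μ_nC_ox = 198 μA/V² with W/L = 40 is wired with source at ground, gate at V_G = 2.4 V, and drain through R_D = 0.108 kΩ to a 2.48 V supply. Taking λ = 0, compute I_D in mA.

I_D = 3.96 mA

V_GS = V_G = 2.4 V, so V_ov = 2.4 − 1.4 = 1 V.
k_n = μ_nC_ox · (W/L) = 7.92 mA/V².
Assume saturation: I_D = ½ k_n V_ov² = 0.5 × 7.92 × 1² = 3.96 mA, giving V_DS = V_DD − I_D R_D = 2.48 − 3.96 × 0.108 = 2.05 V.
V_DS = 2.05 V ≥ V_ov = 1 V, confirming saturation.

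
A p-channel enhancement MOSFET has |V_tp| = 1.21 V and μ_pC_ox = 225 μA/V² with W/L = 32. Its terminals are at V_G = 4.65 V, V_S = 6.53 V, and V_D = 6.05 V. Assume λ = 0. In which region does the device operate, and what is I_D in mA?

V_SG = V_S − V_G = 6.53 − 4.65 = 1.88 V; V_SD = V_S − V_D = 6.53 − 6.05 = 0.48 V.
k_p = μ_pC_ox · (W/L) = 7.2 mA/V².
V_ov = V_SG − |V_tp| = 1.88 − 1.21 = 0.67 V.
Since V_SD = 0.48 V < V_ov = 0.67 V, the device is in the triode region.
I_D = k_p [V_ov · V_SD − ½ V_SD²] = 7.2 × [0.67 × 0.48 − 0.5 × 0.48²] = 1.49 mA.

Triode; I_D = 1.49 mA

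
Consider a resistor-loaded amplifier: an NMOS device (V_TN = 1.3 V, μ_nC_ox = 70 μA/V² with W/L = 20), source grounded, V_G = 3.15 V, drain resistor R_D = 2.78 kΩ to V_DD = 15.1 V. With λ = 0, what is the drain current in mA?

I_D = 2.40 mA

V_GS = V_G = 3.15 V, so V_ov = 3.15 − 1.3 = 1.85 V.
k_n = μ_nC_ox · (W/L) = 1.4 mA/V².
Assume saturation: I_D = ½ k_n V_ov² = 0.5 × 1.4 × 1.85² = 2.4 mA, giving V_DS = V_DD − I_D R_D = 15.1 − 2.4 × 2.78 = 8.44 V.
V_DS = 8.44 V ≥ V_ov = 1.85 V, confirming saturation.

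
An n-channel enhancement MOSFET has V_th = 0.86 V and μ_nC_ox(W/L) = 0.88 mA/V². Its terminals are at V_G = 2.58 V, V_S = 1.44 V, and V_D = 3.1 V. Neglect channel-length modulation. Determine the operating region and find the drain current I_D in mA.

Saturation; I_D = 0.0345 mA

V_GS = V_G − V_S = 2.58 − 1.44 = 1.14 V; V_DS = V_D − V_S = 3.1 − 1.44 = 1.66 V.
V_ov = V_GS − V_th = 1.14 − 0.86 = 0.28 V.
Since V_DS = 1.66 V ≥ V_ov = 0.28 V, the device is in saturation.
I_D = ½ k_n V_ov² = 0.5 × 0.88 × 0.28² = 0.0345 mA.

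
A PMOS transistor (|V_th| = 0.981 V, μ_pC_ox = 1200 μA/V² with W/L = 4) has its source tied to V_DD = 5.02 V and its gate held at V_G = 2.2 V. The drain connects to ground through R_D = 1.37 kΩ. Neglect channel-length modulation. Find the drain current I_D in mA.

V_SG = V_DD − V_G = 5.02 − 2.2 = 2.82 V, so V_ov = 2.82 − 0.981 = 1.84 V.
k_p = μ_pC_ox · (W/L) = 4.8 mA/V².
Assume saturation: I_D = ½ k_p V_ov² = 0.5 × 4.8 × 1.84² = 8.12 mA, giving V_SD = V_DD − I_D R_D = 5.02 − 8.12 × 1.37 = -6.1 V.
But -6.1 V < V_ov = 1.84 V, so the device is actually in triode.
In triode I_D = k_p[V_ov V_SD − ½ V_SD²] and I_D = (V_DD − V_SD)/R_D. Equating: 3.29 V_SD² − 13.09 V_SD + 5.02 = 0, giving V_SD = 0.43 V (the root below V_ov).
I_D = (5.02 − 0.43) / 1.37 = 3.35 mA.

I_D = 3.35 mA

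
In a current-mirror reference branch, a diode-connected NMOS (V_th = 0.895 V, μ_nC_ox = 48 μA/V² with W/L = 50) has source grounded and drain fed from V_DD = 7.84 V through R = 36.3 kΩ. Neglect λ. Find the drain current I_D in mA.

I_D = 0.181 mA

With gate tied to drain, V_GS = V_DS ≥ V_GS − V_th, so the device is in saturation.
k_n = μ_nC_ox · (W/L) = 2.4 mA/V².
KCL at the drain: ½ k_n (V_GS − V_th)² = (V_DD − V_GS)/R.
Let x = V_GS − 0.895. Then 43.6 x² + x − 6.945 = 0, giving x = 0.388 V (positive root), so V_GS = 1.28 V.
I_D = (V_DD − V_GS)/R = (7.84 − 1.28) / 36.3 = 0.181 mA.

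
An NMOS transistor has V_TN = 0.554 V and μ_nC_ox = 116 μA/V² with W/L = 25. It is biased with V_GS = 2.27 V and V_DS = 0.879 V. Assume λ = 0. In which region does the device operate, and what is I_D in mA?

Triode; I_D = 3.25 mA

k_n = μ_nC_ox · (W/L) = 2.9 mA/V².
V_ov = V_GS − V_TN = 2.27 − 0.554 = 1.72 V.
Since V_DS = 0.879 V < V_ov = 1.72 V, the device is in the triode region.
I_D = k_n [V_ov · V_DS − ½ V_DS²] = 2.9 × [1.72 × 0.879 − 0.5 × 0.879²] = 3.25 mA.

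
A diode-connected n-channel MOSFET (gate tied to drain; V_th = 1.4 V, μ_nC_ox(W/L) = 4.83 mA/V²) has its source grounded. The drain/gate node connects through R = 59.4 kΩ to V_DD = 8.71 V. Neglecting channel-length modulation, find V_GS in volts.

With gate tied to drain, V_GS = V_DS ≥ V_GS − V_th, so the device is in saturation.
KCL at the drain: ½ k_n (V_GS − V_th)² = (V_DD − V_GS)/R.
Let x = V_GS − 1.4. Then 143 x² + x − 7.31 = 0, giving x = 0.222 V (positive root), so V_GS = 1.62 V.
I_D = (V_DD − V_GS)/R = (8.71 − 1.62) / 59.4 = 0.119 mA.

V_GS = 1.62 V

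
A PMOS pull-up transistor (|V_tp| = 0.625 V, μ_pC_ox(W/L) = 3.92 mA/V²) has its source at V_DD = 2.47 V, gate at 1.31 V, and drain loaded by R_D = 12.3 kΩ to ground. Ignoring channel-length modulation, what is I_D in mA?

I_D = 0.193 mA

V_SG = V_DD − V_G = 2.47 − 1.31 = 1.16 V, so V_ov = 1.16 − 0.625 = 0.535 V.
Assume saturation: I_D = ½ k_p V_ov² = 0.5 × 3.92 × 0.535² = 0.561 mA, giving V_SD = V_DD − I_D R_D = 2.47 − 0.561 × 12.3 = -4.43 V.
But -4.43 V < V_ov = 0.535 V, so the device is actually in triode.
In triode I_D = k_p[V_ov V_SD − ½ V_SD²] and I_D = (V_DD − V_SD)/R_D. Equating: 24.1 V_SD² − 26.8 V_SD + 2.47 = 0, giving V_SD = 0.101 V (the root below V_ov).
I_D = (2.47 − 0.101) / 12.3 = 0.193 mA.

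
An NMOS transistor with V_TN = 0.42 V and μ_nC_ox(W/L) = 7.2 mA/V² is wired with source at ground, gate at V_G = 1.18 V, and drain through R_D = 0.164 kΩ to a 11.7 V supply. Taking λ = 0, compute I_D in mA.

I_D = 2.08 mA

V_GS = V_G = 1.18 V, so V_ov = 1.18 − 0.42 = 0.76 V.
Assume saturation: I_D = ½ k_n V_ov² = 0.5 × 7.2 × 0.76² = 2.08 mA, giving V_DS = V_DD − I_D R_D = 11.7 − 2.08 × 0.164 = 11.4 V.
V_DS = 11.4 V ≥ V_ov = 0.76 V, confirming saturation.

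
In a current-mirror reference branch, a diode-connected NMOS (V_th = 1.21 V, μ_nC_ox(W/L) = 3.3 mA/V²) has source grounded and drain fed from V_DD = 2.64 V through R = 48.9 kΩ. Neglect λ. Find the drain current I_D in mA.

I_D = 0.0266 mA

With gate tied to drain, V_GS = V_DS ≥ V_GS − V_th, so the device is in saturation.
KCL at the drain: ½ k_n (V_GS − V_th)² = (V_DD − V_GS)/R.
Let x = V_GS − 1.21. Then 80.7 x² + x − 1.43 = 0, giving x = 0.127 V (positive root), so V_GS = 1.34 V.
I_D = (V_DD − V_GS)/R = (2.64 − 1.34) / 48.9 = 0.0266 mA.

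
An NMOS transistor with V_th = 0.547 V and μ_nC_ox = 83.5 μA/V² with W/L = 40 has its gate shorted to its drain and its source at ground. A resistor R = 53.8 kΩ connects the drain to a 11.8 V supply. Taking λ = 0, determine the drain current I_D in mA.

I_D = 0.203 mA

With gate tied to drain, V_GS = V_DS ≥ V_GS − V_th, so the device is in saturation.
k_n = μ_nC_ox · (W/L) = 3.34 mA/V².
KCL at the drain: ½ k_n (V_GS − V_th)² = (V_DD − V_GS)/R.
Let x = V_GS − 0.547. Then 89.8 x² + x − 11.25 = 0, giving x = 0.348 V (positive root), so V_GS = 0.895 V.
I_D = (V_DD − V_GS)/R = (11.8 − 0.895) / 53.8 = 0.203 mA.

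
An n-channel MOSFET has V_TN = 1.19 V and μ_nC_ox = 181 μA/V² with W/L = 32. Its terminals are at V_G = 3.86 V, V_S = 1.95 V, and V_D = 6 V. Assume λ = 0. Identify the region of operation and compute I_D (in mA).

Saturation; I_D = 1.50 mA

V_GS = V_G − V_S = 3.86 − 1.95 = 1.91 V; V_DS = V_D − V_S = 6 − 1.95 = 4.05 V.
k_n = μ_nC_ox · (W/L) = 5.792 mA/V².
V_ov = V_GS − V_TN = 1.91 − 1.19 = 0.72 V.
Since V_DS = 4.05 V ≥ V_ov = 0.72 V, the device is in saturation.
I_D = ½ k_n V_ov² = 0.5 × 5.792 × 0.72² = 1.5 mA.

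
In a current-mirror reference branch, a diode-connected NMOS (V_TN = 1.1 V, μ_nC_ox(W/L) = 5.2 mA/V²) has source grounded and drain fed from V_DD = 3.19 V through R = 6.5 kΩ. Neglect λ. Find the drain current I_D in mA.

I_D = 0.272 mA

With gate tied to drain, V_GS = V_DS ≥ V_GS − V_TN, so the device is in saturation.
KCL at the drain: ½ k_n (V_GS − V_TN)² = (V_DD − V_GS)/R.
Let x = V_GS − 1.1. Then 16.9 x² + x − 2.09 = 0, giving x = 0.323 V (positive root), so V_GS = 1.42 V.
I_D = (V_DD − V_GS)/R = (3.19 − 1.42) / 6.5 = 0.272 mA.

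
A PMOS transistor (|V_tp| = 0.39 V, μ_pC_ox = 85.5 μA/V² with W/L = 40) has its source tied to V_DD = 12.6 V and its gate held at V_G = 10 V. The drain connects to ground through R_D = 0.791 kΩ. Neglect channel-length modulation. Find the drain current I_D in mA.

V_SG = V_DD − V_G = 12.6 − 10 = 2.6 V, so V_ov = 2.6 − 0.39 = 2.21 V.
k_p = μ_pC_ox · (W/L) = 3.42 mA/V².
Assume saturation: I_D = ½ k_p V_ov² = 0.5 × 3.42 × 2.21² = 8.35 mA, giving V_SD = V_DD − I_D R_D = 12.6 − 8.35 × 0.791 = 5.99 V.
V_SD = 5.99 V ≥ V_ov = 2.21 V, confirming saturation.

I_D = 8.35 mA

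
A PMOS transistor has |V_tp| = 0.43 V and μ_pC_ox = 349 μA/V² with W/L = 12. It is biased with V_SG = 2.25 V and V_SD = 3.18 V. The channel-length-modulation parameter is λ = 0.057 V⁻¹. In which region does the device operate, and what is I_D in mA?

k_p = μ_pC_ox · (W/L) = 4.188 mA/V².
V_ov = V_SG − |V_tp| = 2.25 − 0.43 = 1.82 V.
Since V_SD = 3.18 V ≥ V_ov = 1.82 V, the device is in saturation.
I_D = ½ k_p V_ov² (1 + λ V_SD) = 0.5 × 4.188 × 1.82² × (1 + 0.057 × 3.18) = 8.19 mA.

Saturation; I_D = 8.19 mA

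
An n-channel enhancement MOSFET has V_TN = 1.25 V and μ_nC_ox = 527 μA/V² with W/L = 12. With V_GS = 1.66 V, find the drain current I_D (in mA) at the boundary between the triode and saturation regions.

At the boundary V_DS = V_ov = V_GS − V_TN = 1.66 − 1.25 = 0.41 V.
k_n = μ_nC_ox · (W/L) = 6.324 mA/V².
I_D = ½ k_n V_ov² = 0.5 × 6.324 × 0.41² = 0.532 mA.

I_D = 0.532 mA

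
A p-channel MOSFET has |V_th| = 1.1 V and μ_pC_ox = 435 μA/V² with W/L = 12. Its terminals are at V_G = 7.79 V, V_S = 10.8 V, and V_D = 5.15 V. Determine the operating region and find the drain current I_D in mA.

Saturation; I_D = 9.52 mA

V_SG = V_S − V_G = 10.8 − 7.79 = 3.01 V; V_SD = V_S − V_D = 10.8 − 5.15 = 5.65 V.
k_p = μ_pC_ox · (W/L) = 5.22 mA/V².
V_ov = V_SG − |V_th| = 3.01 − 1.1 = 1.91 V.
Since V_SD = 5.65 V ≥ V_ov = 1.91 V, the device is in saturation.
I_D = ½ k_p V_ov² = 0.5 × 5.22 × 1.91² = 9.52 mA.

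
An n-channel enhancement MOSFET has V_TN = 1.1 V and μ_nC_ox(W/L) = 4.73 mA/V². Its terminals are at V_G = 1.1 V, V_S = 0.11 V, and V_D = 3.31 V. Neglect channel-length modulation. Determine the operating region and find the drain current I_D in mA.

V_GS = V_G − V_S = 1.1 − 0.11 = 0.99 V; V_DS = V_D − V_S = 3.31 − 0.11 = 3.2 V.
V_GS = 0.99 V < V_TN = 1.1 V, so the transistor is in cutoff.

Cutoff; I_D = 0 mA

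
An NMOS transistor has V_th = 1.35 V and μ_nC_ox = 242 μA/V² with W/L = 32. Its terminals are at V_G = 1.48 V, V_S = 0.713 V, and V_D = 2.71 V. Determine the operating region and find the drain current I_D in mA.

Cutoff; I_D = 0 mA

V_GS = V_G − V_S = 1.48 − 0.713 = 0.767 V; V_DS = V_D − V_S = 2.71 − 0.713 = 2 V.
V_GS = 0.767 V < V_th = 1.35 V, so the transistor is in cutoff.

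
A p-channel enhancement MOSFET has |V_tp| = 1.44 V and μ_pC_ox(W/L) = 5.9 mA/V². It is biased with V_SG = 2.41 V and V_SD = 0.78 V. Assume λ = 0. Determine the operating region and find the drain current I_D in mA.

Triode; I_D = 2.67 mA

V_ov = V_SG − |V_tp| = 2.41 − 1.44 = 0.97 V.
Since V_SD = 0.78 V < V_ov = 0.97 V, the device is in the triode region.
I_D = k_p [V_ov · V_SD − ½ V_SD²] = 5.9 × [0.97 × 0.78 − 0.5 × 0.78²] = 2.67 mA.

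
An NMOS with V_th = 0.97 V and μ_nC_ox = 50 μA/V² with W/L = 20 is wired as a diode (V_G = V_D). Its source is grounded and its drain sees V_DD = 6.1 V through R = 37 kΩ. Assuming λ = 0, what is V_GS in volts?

V_GS = 1.47 V

With gate tied to drain, V_GS = V_DS ≥ V_GS − V_th, so the device is in saturation.
k_n = μ_nC_ox · (W/L) = 1 mA/V².
KCL at the drain: ½ k_n (V_GS − V_th)² = (V_DD − V_GS)/R.
Let x = V_GS − 0.97. Then 18.5 x² + x − 5.13 = 0, giving x = 0.5 V (positive root), so V_GS = 1.47 V.
I_D = (V_DD − V_GS)/R = (6.1 − 1.47) / 37 = 0.125 mA.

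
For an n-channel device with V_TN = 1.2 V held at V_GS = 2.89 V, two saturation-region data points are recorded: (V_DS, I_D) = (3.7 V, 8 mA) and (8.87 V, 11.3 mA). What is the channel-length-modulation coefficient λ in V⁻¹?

λ = 0.113 V⁻¹

With V_GS fixed, I_D ∝ (1 + λ V_DS) in saturation, so I_D2/I_D1 = (1 + λ V_DS2)/(1 + λ V_DS1).
11.3/8 = 1.413 = (1 + 8.87 λ)/(1 + 3.7 λ).
Solving: λ (I_D1 V_DS2 − I_D2 V_DS1) = I_D2 − I_D1, so λ = (11.3 − 8) / (8 × 8.87 − 11.3 × 3.7) = 3.3 / 29.1 = 0.113 V⁻¹.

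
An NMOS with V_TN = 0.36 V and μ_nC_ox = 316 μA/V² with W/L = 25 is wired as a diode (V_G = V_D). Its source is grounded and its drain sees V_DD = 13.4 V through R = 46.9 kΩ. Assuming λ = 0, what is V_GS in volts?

With gate tied to drain, V_GS = V_DS ≥ V_GS − V_TN, so the device is in saturation.
k_n = μ_nC_ox · (W/L) = 7.9 mA/V².
KCL at the drain: ½ k_n (V_GS − V_TN)² = (V_DD − V_GS)/R.
Let x = V_GS − 0.36. Then 185 x² + x − 13.04 = 0, giving x = 0.263 V (positive root), so V_GS = 0.623 V.
I_D = (V_DD − V_GS)/R = (13.4 − 0.623) / 46.9 = 0.272 mA.

V_GS = 0.623 V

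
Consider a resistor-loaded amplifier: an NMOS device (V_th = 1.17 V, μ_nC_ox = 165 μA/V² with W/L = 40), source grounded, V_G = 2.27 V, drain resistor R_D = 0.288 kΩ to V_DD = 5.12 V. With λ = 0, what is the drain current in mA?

V_GS = V_G = 2.27 V, so V_ov = 2.27 − 1.17 = 1.1 V.
k_n = μ_nC_ox · (W/L) = 6.6 mA/V².
Assume saturation: I_D = ½ k_n V_ov² = 0.5 × 6.6 × 1.1² = 3.99 mA, giving V_DS = V_DD − I_D R_D = 5.12 − 3.99 × 0.288 = 3.97 V.
V_DS = 3.97 V ≥ V_ov = 1.1 V, confirming saturation.

I_D = 3.99 mA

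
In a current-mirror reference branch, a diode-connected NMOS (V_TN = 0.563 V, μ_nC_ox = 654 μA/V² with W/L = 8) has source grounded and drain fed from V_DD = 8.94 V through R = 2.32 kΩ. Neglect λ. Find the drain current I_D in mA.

I_D = 3.14 mA

With gate tied to drain, V_GS = V_DS ≥ V_GS − V_TN, so the device is in saturation.
k_n = μ_nC_ox · (W/L) = 5.232 mA/V².
KCL at the drain: ½ k_n (V_GS − V_TN)² = (V_DD − V_GS)/R.
Let x = V_GS − 0.563. Then 6.07 x² + x − 8.377 = 0, giving x = 1.1 V (positive root), so V_GS = 1.66 V.
I_D = (V_DD − V_GS)/R = (8.94 − 1.66) / 2.32 = 3.14 mA.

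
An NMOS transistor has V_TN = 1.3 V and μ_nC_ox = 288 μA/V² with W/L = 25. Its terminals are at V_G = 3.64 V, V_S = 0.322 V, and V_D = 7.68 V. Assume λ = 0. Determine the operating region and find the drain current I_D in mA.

Saturation; I_D = 14.7 mA

V_GS = V_G − V_S = 3.64 − 0.322 = 3.32 V; V_DS = V_D − V_S = 7.68 − 0.322 = 7.36 V.
k_n = μ_nC_ox · (W/L) = 7.2 mA/V².
V_ov = V_GS − V_TN = 3.32 − 1.3 = 2.02 V.
Since V_DS = 7.36 V ≥ V_ov = 2.02 V, the device is in saturation.
I_D = ½ k_n V_ov² = 0.5 × 7.2 × 2.02² = 14.7 mA.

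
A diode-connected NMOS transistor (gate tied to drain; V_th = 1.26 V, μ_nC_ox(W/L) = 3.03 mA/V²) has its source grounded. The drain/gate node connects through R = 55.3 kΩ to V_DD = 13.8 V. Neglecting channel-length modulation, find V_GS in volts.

With gate tied to drain, V_GS = V_DS ≥ V_GS − V_th, so the device is in saturation.
KCL at the drain: ½ k_n (V_GS − V_th)² = (V_DD − V_GS)/R.
Let x = V_GS − 1.26. Then 83.8 x² + x − 12.54 = 0, giving x = 0.381 V (positive root), so V_GS = 1.64 V.
I_D = (V_DD − V_GS)/R = (13.8 − 1.64) / 55.3 = 0.22 mA.

V_GS = 1.64 V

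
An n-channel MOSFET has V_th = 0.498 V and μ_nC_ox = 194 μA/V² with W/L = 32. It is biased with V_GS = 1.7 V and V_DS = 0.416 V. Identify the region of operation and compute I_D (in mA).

k_n = μ_nC_ox · (W/L) = 6.208 mA/V².
V_ov = V_GS − V_th = 1.7 − 0.498 = 1.2 V.
Since V_DS = 0.416 V < V_ov = 1.2 V, the device is in the triode region.
I_D = k_n [V_ov · V_DS − ½ V_DS²] = 6.208 × [1.2 × 0.416 − 0.5 × 0.416²] = 2.57 mA.

Triode; I_D = 2.57 mA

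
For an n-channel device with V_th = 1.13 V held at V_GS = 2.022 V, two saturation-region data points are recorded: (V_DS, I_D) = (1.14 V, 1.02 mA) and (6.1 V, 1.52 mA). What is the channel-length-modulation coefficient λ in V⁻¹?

λ = 0.111 V⁻¹

With V_GS fixed, I_D ∝ (1 + λ V_DS) in saturation, so I_D2/I_D1 = (1 + λ V_DS2)/(1 + λ V_DS1).
1.52/1.02 = 1.49 = (1 + 6.1 λ)/(1 + 1.14 λ).
Solving: λ (I_D1 V_DS2 − I_D2 V_DS1) = I_D2 − I_D1, so λ = (1.52 − 1.02) / (1.02 × 6.1 − 1.52 × 1.14) = 0.5 / 4.49 = 0.111 V⁻¹.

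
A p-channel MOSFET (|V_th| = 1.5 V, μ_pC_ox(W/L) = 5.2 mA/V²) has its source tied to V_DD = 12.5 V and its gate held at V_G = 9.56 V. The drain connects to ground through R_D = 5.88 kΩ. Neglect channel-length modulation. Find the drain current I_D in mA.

I_D = 2.07 mA

V_SG = V_DD − V_G = 12.5 − 9.56 = 2.94 V, so V_ov = 2.94 − 1.5 = 1.44 V.
Assume saturation: I_D = ½ k_p V_ov² = 0.5 × 5.2 × 1.44² = 5.39 mA, giving V_SD = V_DD − I_D R_D = 12.5 − 5.39 × 5.88 = -19.2 V.
But -19.2 V < V_ov = 1.44 V, so the device is actually in triode.
In triode I_D = k_p[V_ov V_SD − ½ V_SD²] and I_D = (V_DD − V_SD)/R_D. Equating: 15.3 V_SD² − 45.03 V_SD + 12.5 = 0, giving V_SD = 0.31 V (the root below V_ov).
I_D = (12.5 − 0.31) / 5.88 = 2.07 mA.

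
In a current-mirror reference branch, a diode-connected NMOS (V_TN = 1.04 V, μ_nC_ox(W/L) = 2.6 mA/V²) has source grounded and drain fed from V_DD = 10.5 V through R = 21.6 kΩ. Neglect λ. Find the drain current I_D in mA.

With gate tied to drain, V_GS = V_DS ≥ V_GS − V_TN, so the device is in saturation.
KCL at the drain: ½ k_n (V_GS − V_TN)² = (V_DD − V_GS)/R.
Let x = V_GS − 1.04. Then 28.1 x² + x − 9.46 = 0, giving x = 0.563 V (positive root), so V_GS = 1.6 V.
I_D = (V_DD − V_GS)/R = (10.5 − 1.6) / 21.6 = 0.412 mA.

I_D = 0.412 mA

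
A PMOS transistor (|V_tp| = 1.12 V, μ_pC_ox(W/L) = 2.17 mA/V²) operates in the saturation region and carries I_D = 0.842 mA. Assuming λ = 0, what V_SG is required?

In saturation I_D = ½ k_p (V_SG − |V_tp|)², so V_SG − |V_tp| = √(2 I_D / k_p) = √(2 × 0.842 / 2.17) = 0.881 V.
V_SG = 1.12 + 0.881 = 2 V.

V_SG = 2.00 V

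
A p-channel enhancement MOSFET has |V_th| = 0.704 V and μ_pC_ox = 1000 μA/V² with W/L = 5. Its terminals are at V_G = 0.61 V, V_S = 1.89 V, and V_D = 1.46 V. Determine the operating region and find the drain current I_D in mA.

Triode; I_D = 0.776 mA

V_SG = V_S − V_G = 1.89 − 0.61 = 1.28 V; V_SD = V_S − V_D = 1.89 − 1.46 = 0.43 V.
k_p = μ_pC_ox · (W/L) = 5 mA/V².
V_ov = V_SG − |V_th| = 1.28 − 0.704 = 0.576 V.
Since V_SD = 0.43 V < V_ov = 0.576 V, the device is in the triode region.
I_D = k_p [V_ov · V_SD − ½ V_SD²] = 5 × [0.576 × 0.43 − 0.5 × 0.43²] = 0.776 mA.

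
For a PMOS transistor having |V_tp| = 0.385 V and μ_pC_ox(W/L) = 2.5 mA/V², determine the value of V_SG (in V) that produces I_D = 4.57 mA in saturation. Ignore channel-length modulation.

In saturation I_D = ½ k_p (V_SG − |V_tp|)², so V_SG − |V_tp| = √(2 I_D / k_p) = √(2 × 4.57 / 2.5) = 1.91 V.
V_SG = 0.385 + 1.91 = 2.3 V.

V_SG = 2.30 V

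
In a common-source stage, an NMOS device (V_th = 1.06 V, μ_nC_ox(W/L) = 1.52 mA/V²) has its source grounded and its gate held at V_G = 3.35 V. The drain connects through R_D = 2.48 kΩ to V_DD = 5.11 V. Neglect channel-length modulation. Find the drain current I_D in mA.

V_GS = V_G = 3.35 V, so V_ov = 3.35 − 1.06 = 2.29 V.
Assume saturation: I_D = ½ k_n V_ov² = 0.5 × 1.52 × 2.29² = 3.99 mA, giving V_DS = V_DD − I_D R_D = 5.11 − 3.99 × 2.48 = -4.77 V.
But -4.77 V < V_ov = 2.29 V, so the device is actually in triode.
In triode I_D = k_n[V_ov V_DS − ½ V_DS²] and I_D = (V_DD − V_DS)/R_D. Equating: 1.88 V_DS² − 9.632 V_DS + 5.11 = 0, giving V_DS = 0.601 V (the root below V_ov).
I_D = (5.11 − 0.601) / 2.48 = 1.82 mA.

I_D = 1.82 mA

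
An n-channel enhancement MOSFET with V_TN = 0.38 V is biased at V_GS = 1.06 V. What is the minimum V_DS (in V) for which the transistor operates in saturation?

The boundary between triode and saturation is V_DS = V_GS − V_TN = V_ov.
V_ov = 1.06 − 0.38 = 0.68 V.

V_DS,sat = 0.680 V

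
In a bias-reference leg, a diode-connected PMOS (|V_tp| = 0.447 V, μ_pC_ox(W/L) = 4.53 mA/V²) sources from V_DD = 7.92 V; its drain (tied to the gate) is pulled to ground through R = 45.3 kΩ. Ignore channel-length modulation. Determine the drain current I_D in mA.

With gate tied to drain, V_SG = V_SD ≥ V_SG − |V_tp|, so the device is in saturation.
KCL at the drain: ½ k_p (V_SG − |V_tp|)² = (V_DD − V_SG)/R.
Let x = V_SG − 0.447. Then 103 x² + x − 7.473 = 0, giving x = 0.265 V (positive root), so V_SG = 0.712 V.
I_D = (V_DD − V_SG)/R = (7.92 − 0.712) / 45.3 = 0.159 mA.

I_D = 0.159 mA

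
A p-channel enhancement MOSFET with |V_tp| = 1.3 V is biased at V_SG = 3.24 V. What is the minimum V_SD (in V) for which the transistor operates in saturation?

The boundary between triode and saturation is V_SD = V_SG − |V_tp| = V_ov.
V_ov = 3.24 − 1.3 = 1.94 V.

V_SD,sat = 1.94 V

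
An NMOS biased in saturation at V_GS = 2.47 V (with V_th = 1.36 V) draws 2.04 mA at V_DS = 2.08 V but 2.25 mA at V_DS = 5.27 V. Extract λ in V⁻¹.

With V_GS fixed, I_D ∝ (1 + λ V_DS) in saturation, so I_D2/I_D1 = (1 + λ V_DS2)/(1 + λ V_DS1).
2.25/2.04 = 1.103 = (1 + 5.27 λ)/(1 + 2.08 λ).
Solving: λ (I_D1 V_DS2 − I_D2 V_DS1) = I_D2 − I_D1, so λ = (2.25 − 2.04) / (2.04 × 5.27 − 2.25 × 2.08) = 0.21 / 6.07 = 0.0346 V⁻¹.

λ = 0.0346 V⁻¹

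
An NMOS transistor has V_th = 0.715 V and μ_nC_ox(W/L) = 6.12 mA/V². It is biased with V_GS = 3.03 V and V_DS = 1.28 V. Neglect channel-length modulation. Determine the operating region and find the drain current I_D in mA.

V_ov = V_GS − V_th = 3.03 − 0.715 = 2.31 V.
Since V_DS = 1.28 V < V_ov = 2.31 V, the device is in the triode region.
I_D = k_n [V_ov · V_DS − ½ V_DS²] = 6.12 × [2.31 × 1.28 − 0.5 × 1.28²] = 13.1 mA.

Triode; I_D = 13.1 mA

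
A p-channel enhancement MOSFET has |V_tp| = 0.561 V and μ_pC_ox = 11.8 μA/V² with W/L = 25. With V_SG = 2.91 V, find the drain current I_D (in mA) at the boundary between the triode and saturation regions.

At the boundary V_SD = V_ov = V_SG − |V_tp| = 2.91 − 0.561 = 2.35 V.
k_p = μ_pC_ox · (W/L) = 0.295 mA/V².
I_D = ½ k_p V_ov² = 0.5 × 0.295 × 2.35² = 0.814 mA.

I_D = 0.814 mA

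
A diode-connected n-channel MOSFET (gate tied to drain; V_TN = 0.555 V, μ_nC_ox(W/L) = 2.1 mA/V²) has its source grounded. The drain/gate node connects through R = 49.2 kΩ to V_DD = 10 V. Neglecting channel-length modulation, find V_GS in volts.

V_GS = 0.973 V

With gate tied to drain, V_GS = V_DS ≥ V_GS − V_TN, so the device is in saturation.
KCL at the drain: ½ k_n (V_GS − V_TN)² = (V_DD − V_GS)/R.
Let x = V_GS − 0.555. Then 51.7 x² + x − 9.445 = 0, giving x = 0.418 V (positive root), so V_GS = 0.973 V.
I_D = (V_DD − V_GS)/R = (10 − 0.973) / 49.2 = 0.183 mA.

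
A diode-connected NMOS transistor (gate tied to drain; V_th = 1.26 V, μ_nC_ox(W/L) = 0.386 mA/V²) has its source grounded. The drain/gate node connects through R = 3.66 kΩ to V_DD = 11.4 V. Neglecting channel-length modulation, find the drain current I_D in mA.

With gate tied to drain, V_GS = V_DS ≥ V_GS − V_th, so the device is in saturation.
KCL at the drain: ½ k_n (V_GS − V_th)² = (V_DD − V_GS)/R.
Let x = V_GS − 1.26. Then 0.706 x² + x − 10.14 = 0, giving x = 3.15 V (positive root), so V_GS = 4.41 V.
I_D = (V_DD − V_GS)/R = (11.4 − 4.41) / 3.66 = 1.91 mA.

I_D = 1.91 mA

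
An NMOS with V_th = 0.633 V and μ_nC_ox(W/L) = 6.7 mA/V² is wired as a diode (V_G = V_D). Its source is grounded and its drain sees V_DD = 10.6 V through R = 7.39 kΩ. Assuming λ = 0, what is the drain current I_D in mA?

With gate tied to drain, V_GS = V_DS ≥ V_GS − V_th, so the device is in saturation.
KCL at the drain: ½ k_n (V_GS − V_th)² = (V_DD − V_GS)/R.
Let x = V_GS − 0.633. Then 24.8 x² + x − 9.967 = 0, giving x = 0.615 V (positive root), so V_GS = 1.25 V.
I_D = (V_DD − V_GS)/R = (10.6 − 1.25) / 7.39 = 1.27 mA.

I_D = 1.27 mA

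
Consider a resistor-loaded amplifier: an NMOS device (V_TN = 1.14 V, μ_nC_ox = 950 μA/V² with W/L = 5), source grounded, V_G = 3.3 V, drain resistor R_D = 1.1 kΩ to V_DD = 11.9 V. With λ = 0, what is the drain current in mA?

V_GS = V_G = 3.3 V, so V_ov = 3.3 − 1.14 = 2.16 V.
k_n = μ_nC_ox · (W/L) = 4.75 mA/V².
Assume saturation: I_D = ½ k_n V_ov² = 0.5 × 4.75 × 2.16² = 11.1 mA, giving V_DS = V_DD − I_D R_D = 11.9 − 11.1 × 1.1 = -0.289 V.
But -0.289 V < V_ov = 2.16 V, so the device is actually in triode.
In triode I_D = k_n[V_ov V_DS − ½ V_DS²] and I_D = (V_DD − V_DS)/R_D. Equating: 2.61 V_DS² − 12.29 V_DS + 11.9 = 0, giving V_DS = 1.36 V (the root below V_ov).
I_D = (11.9 − 1.36) / 1.1 = 9.58 mA.

I_D = 9.58 mA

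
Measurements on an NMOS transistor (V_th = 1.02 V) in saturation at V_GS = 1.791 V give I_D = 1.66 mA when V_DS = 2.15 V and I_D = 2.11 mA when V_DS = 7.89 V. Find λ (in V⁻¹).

λ = 0.0526 V⁻¹

With V_GS fixed, I_D ∝ (1 + λ V_DS) in saturation, so I_D2/I_D1 = (1 + λ V_DS2)/(1 + λ V_DS1).
2.11/1.66 = 1.271 = (1 + 7.89 λ)/(1 + 2.15 λ).
Solving: λ (I_D1 V_DS2 − I_D2 V_DS1) = I_D2 − I_D1, so λ = (2.11 − 1.66) / (1.66 × 7.89 − 2.11 × 2.15) = 0.45 / 8.56 = 0.0526 V⁻¹.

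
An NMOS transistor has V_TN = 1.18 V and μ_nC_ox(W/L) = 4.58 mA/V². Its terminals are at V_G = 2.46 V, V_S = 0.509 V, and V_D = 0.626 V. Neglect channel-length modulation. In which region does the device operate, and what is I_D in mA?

Triode; I_D = 0.382 mA

V_GS = V_G − V_S = 2.46 − 0.509 = 1.95 V; V_DS = V_D − V_S = 0.626 − 0.509 = 0.117 V.
V_ov = V_GS − V_TN = 1.95 − 1.18 = 0.771 V.
Since V_DS = 0.117 V < V_ov = 0.771 V, the device is in the triode region.
I_D = k_n [V_ov · V_DS − ½ V_DS²] = 4.58 × [0.771 × 0.117 − 0.5 × 0.117²] = 0.382 mA.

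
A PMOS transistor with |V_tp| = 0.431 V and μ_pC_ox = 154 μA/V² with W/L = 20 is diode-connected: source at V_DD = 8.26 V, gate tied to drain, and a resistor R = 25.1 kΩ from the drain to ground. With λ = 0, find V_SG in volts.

With gate tied to drain, V_SG = V_SD ≥ V_SG − |V_tp|, so the device is in saturation.
k_p = μ_pC_ox · (W/L) = 3.08 mA/V².
KCL at the drain: ½ k_p (V_SG − |V_tp|)² = (V_DD − V_SG)/R.
Let x = V_SG − 0.431. Then 38.7 x² + x − 7.829 = 0, giving x = 0.437 V (positive root), so V_SG = 0.868 V.
I_D = (V_DD − V_SG)/R = (8.26 − 0.868) / 25.1 = 0.294 mA.

V_SG = 0.868 V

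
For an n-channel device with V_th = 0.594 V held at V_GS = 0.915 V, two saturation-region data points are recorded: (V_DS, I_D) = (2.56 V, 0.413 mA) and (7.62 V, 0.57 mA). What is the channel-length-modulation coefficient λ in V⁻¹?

With V_GS fixed, I_D ∝ (1 + λ V_DS) in saturation, so I_D2/I_D1 = (1 + λ V_DS2)/(1 + λ V_DS1).
0.57/0.413 = 1.38 = (1 + 7.62 λ)/(1 + 2.56 λ).
Solving: λ (I_D1 V_DS2 − I_D2 V_DS1) = I_D2 − I_D1, so λ = (0.57 − 0.413) / (0.413 × 7.62 − 0.57 × 2.56) = 0.157 / 1.69 = 0.093 V⁻¹.

λ = 0.0930 V⁻¹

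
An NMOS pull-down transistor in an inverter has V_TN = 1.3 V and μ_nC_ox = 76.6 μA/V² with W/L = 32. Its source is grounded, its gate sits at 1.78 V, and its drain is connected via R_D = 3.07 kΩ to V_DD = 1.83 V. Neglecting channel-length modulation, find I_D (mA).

V_GS = V_G = 1.78 V, so V_ov = 1.78 − 1.3 = 0.48 V.
k_n = μ_nC_ox · (W/L) = 2.451 mA/V².
Assume saturation: I_D = ½ k_n V_ov² = 0.5 × 2.451 × 0.48² = 0.282 mA, giving V_DS = V_DD − I_D R_D = 1.83 − 0.282 × 3.07 = 0.963 V.
V_DS = 0.963 V ≥ V_ov = 0.48 V, confirming saturation.

I_D = 0.282 mA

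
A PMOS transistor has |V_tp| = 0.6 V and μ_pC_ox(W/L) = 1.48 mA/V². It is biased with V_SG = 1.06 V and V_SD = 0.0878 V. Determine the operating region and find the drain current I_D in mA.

V_ov = V_SG − |V_tp| = 1.06 − 0.6 = 0.46 V.
Since V_SD = 0.0878 V < V_ov = 0.46 V, the device is in the triode region.
I_D = k_p [V_ov · V_SD − ½ V_SD²] = 1.48 × [0.46 × 0.0878 − 0.5 × 0.0878²] = 0.0541 mA.

Triode; I_D = 0.0541 mA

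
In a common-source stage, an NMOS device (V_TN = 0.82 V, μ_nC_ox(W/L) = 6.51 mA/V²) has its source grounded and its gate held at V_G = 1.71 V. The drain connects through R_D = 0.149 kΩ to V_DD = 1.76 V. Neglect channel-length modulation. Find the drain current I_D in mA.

I_D = 2.58 mA

V_GS = V_G = 1.71 V, so V_ov = 1.71 − 0.82 = 0.89 V.
Assume saturation: I_D = ½ k_n V_ov² = 0.5 × 6.51 × 0.89² = 2.58 mA, giving V_DS = V_DD − I_D R_D = 1.76 − 2.58 × 0.149 = 1.38 V.
V_DS = 1.38 V ≥ V_ov = 0.89 V, confirming saturation.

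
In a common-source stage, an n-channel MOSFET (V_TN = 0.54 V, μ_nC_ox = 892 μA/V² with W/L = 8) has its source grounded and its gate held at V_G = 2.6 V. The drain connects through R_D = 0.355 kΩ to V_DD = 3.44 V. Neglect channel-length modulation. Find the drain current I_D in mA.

I_D = 7.90 mA

V_GS = V_G = 2.6 V, so V_ov = 2.6 − 0.54 = 2.06 V.
k_n = μ_nC_ox · (W/L) = 7.136 mA/V².
Assume saturation: I_D = ½ k_n V_ov² = 0.5 × 7.136 × 2.06² = 15.1 mA, giving V_DS = V_DD − I_D R_D = 3.44 − 15.1 × 0.355 = -1.94 V.
But -1.94 V < V_ov = 2.06 V, so the device is actually in triode.
In triode I_D = k_n[V_ov V_DS − ½ V_DS²] and I_D = (V_DD − V_DS)/R_D. Equating: 1.27 V_DS² − 6.219 V_DS + 3.44 = 0, giving V_DS = 0.635 V (the root below V_ov).
I_D = (3.44 − 0.635) / 0.355 = 7.9 mA.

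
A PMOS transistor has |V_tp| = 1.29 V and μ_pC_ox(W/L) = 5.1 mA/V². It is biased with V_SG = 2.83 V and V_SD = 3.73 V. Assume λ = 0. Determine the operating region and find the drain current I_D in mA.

V_ov = V_SG − |V_tp| = 2.83 − 1.29 = 1.54 V.
Since V_SD = 3.73 V ≥ V_ov = 1.54 V, the device is in saturation.
I_D = ½ k_p V_ov² = 0.5 × 5.1 × 1.54² = 6.05 mA.

Saturation; I_D = 6.05 mA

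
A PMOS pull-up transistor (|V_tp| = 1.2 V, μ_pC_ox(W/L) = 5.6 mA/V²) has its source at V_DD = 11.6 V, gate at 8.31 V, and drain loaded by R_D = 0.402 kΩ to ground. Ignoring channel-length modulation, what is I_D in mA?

I_D = 12.2 mA

V_SG = V_DD − V_G = 11.6 − 8.31 = 3.29 V, so V_ov = 3.29 − 1.2 = 2.09 V.
Assume saturation: I_D = ½ k_p V_ov² = 0.5 × 5.6 × 2.09² = 12.2 mA, giving V_SD = V_DD − I_D R_D = 11.6 − 12.2 × 0.402 = 6.68 V.
V_SD = 6.68 V ≥ V_ov = 2.09 V, confirming saturation.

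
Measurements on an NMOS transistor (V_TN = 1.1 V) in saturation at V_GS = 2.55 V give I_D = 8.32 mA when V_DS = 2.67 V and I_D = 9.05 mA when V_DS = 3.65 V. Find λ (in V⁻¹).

With V_GS fixed, I_D ∝ (1 + λ V_DS) in saturation, so I_D2/I_D1 = (1 + λ V_DS2)/(1 + λ V_DS1).
9.05/8.32 = 1.088 = (1 + 3.65 λ)/(1 + 2.67 λ).
Solving: λ (I_D1 V_DS2 − I_D2 V_DS1) = I_D2 − I_D1, so λ = (9.05 − 8.32) / (8.32 × 3.65 − 9.05 × 2.67) = 0.73 / 6.2 = 0.118 V⁻¹.

λ = 0.118 V⁻¹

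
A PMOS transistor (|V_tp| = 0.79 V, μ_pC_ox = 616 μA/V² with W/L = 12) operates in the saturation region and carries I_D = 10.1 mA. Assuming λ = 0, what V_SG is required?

k_p = μ_pC_ox · (W/L) = 7.392 mA/V².
In saturation I_D = ½ k_p (V_SG − |V_tp|)², so V_SG − |V_tp| = √(2 I_D / k_p) = √(2 × 10.1 / 7.392) = 1.65 V.
V_SG = 0.79 + 1.65 = 2.44 V.

V_SG = 2.44 V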